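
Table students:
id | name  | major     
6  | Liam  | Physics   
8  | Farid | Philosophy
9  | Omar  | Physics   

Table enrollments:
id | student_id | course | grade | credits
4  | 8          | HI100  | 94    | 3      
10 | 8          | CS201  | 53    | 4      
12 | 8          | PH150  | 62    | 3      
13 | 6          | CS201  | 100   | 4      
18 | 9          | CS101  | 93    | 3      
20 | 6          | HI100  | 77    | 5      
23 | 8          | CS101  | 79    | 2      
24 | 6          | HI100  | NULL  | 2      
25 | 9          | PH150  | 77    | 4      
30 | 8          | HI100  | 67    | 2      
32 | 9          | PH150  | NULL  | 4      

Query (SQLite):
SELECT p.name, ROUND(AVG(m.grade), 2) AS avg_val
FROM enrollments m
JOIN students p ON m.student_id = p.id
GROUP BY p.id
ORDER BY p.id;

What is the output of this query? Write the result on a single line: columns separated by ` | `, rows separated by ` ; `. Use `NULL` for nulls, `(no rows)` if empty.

Liam | 88.5 ; Farid | 71 ; Omar | 85

Join each enrollments row to its students via student_id.
Group joined rows by students.id; compute ROUND(AVG(m.grade), 2) per group.
  6: ids {13, 20, 24} → ROUND(AVG(m.grade), 2)=88.5
  8: ids {4, 10, 12, 23, 30} → ROUND(AVG(m.grade), 2)=71
  9: ids {18, 25, 32} → ROUND(AVG(m.grade), 2)=85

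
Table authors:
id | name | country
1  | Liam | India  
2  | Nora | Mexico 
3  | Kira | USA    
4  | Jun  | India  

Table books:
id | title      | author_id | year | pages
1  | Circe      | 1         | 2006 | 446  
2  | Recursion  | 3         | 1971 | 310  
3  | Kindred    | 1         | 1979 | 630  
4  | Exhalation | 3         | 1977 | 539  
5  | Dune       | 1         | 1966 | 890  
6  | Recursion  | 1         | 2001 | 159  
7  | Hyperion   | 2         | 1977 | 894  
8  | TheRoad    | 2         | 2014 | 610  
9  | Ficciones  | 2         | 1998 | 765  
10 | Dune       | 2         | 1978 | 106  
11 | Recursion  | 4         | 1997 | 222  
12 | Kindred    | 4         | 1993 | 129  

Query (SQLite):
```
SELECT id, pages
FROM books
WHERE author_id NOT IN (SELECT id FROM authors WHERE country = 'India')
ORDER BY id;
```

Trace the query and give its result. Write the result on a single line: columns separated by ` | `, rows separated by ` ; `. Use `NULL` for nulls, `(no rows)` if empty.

2 | 310 ; 4 | 539 ; 7 | 894 ; 8 | 610 ; 9 | 765 ; 10 | 106

Inner query: authors.id where country = 'India'.
Outer: keep books rows whose author_id is not in that set.
Inner query → {1, 4}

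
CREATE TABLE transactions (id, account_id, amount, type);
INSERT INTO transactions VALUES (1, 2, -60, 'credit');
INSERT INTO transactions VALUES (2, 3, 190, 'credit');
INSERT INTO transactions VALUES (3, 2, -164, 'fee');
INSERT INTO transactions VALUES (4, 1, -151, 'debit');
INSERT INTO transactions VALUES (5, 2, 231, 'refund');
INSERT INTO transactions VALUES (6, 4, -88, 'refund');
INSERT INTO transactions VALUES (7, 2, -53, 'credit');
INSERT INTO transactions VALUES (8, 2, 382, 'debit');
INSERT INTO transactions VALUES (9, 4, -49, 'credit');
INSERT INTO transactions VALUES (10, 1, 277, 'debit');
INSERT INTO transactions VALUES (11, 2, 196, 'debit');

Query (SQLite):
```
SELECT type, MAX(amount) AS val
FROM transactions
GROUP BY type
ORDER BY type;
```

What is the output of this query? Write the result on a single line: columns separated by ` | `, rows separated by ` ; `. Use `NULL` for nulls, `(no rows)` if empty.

credit | 190 ; debit | 382 ; fee | -164 ; refund | 231

Partition transactions by type; compute MAX(amount) within each group.
  credit: ids {1, 2, 7, 9} → MAX(amount)=190
  debit: ids {4, 8, 10, 11} → MAX(amount)=382
  fee: ids {3} → MAX(amount)=-164
  refund: ids {5, 6} → MAX(amount)=231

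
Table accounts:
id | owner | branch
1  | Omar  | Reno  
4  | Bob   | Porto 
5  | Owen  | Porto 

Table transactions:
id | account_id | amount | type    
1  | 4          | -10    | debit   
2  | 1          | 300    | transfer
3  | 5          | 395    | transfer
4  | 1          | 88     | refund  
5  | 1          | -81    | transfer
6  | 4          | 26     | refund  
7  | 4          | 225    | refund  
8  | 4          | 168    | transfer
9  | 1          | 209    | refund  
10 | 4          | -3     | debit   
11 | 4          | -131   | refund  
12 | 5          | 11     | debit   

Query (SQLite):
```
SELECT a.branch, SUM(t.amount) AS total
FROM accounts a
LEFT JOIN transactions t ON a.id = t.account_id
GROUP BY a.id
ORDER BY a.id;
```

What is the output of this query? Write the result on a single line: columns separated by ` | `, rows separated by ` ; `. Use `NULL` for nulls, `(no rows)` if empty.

Reno | 516 ; Porto | 275 ; Porto | 406

LEFT JOIN keeps every accounts row; unmatched ones get NULL for transactions columns.
Group by accounts.id and compute SUM(t.amount). SUM over an all-NULL group is NULL.
  1: ids {2, 4, 5, 9} → SUM(t.amount)=516
  4: ids {1, 6, 7, 8, 10, 11} → SUM(t.amount)=275
  5: ids {3, 12} → SUM(t.amount)=406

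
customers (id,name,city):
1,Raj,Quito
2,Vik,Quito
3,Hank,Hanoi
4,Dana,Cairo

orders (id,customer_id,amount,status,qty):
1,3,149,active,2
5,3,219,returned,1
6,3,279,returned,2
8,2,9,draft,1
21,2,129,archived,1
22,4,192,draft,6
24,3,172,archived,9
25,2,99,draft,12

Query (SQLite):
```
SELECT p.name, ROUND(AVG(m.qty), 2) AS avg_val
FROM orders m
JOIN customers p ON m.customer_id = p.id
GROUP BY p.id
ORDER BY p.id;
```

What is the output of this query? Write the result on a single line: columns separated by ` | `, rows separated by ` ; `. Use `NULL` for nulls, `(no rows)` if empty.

Join each orders row to its customers via customer_id.
Group joined rows by customers.id; compute ROUND(AVG(m.qty), 2) per group.
  2: ids {8, 21, 25} → ROUND(AVG(m.qty), 2)=4.67
  3: ids {1, 5, 6, 24} → ROUND(AVG(m.qty), 2)=3.5
  4: ids {22} → ROUND(AVG(m.qty), 2)=6

Vik | 4.67 ; Hank | 3.5 ; Dana | 6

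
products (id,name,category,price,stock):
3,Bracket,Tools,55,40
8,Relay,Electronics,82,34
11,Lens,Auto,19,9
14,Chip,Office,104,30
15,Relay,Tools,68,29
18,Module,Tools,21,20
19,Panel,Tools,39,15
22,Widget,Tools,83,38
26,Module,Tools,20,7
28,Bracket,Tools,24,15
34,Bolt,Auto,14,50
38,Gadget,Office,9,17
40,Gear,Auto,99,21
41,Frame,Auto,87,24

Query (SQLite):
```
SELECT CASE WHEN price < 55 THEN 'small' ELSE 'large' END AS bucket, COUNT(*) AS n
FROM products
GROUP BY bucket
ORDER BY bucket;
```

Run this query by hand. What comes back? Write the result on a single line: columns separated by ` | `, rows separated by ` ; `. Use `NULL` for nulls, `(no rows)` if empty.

large | 7 ; small | 7

Bucket rows by price < 55 → 'small' else 'large'; count each bucket.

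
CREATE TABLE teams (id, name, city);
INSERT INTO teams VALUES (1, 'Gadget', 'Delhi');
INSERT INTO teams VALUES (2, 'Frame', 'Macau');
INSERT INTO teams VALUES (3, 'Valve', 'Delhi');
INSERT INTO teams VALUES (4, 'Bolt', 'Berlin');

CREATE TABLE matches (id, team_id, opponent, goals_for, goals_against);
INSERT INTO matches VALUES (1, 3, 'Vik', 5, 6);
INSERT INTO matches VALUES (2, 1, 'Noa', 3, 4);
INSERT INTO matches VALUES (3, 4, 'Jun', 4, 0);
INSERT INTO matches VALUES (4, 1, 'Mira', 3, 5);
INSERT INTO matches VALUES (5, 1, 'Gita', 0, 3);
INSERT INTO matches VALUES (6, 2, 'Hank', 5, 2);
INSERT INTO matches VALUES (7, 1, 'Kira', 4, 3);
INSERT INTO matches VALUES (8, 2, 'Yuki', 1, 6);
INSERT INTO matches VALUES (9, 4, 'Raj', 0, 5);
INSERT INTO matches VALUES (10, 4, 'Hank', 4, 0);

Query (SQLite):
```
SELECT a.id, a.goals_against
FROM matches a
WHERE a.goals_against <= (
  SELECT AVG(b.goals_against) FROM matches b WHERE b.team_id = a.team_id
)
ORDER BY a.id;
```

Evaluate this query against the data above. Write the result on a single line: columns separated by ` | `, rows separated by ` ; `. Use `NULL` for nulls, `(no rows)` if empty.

For each matches row a, compute AVG(goals_against) over rows sharing a.team_id.
Keep row a if a.goals_against <= that per-group AVG.
  team_id=1: AVG(goals_against) = 3.75
  team_id=2: AVG(goals_against) = 4.0
  team_id=3: AVG(goals_against) = 6.0
  team_id=4: AVG(goals_against) = 1.666667

1 | 6 ; 3 | 0 ; 5 | 3 ; 6 | 2 ; 7 | 3 ; 10 | 0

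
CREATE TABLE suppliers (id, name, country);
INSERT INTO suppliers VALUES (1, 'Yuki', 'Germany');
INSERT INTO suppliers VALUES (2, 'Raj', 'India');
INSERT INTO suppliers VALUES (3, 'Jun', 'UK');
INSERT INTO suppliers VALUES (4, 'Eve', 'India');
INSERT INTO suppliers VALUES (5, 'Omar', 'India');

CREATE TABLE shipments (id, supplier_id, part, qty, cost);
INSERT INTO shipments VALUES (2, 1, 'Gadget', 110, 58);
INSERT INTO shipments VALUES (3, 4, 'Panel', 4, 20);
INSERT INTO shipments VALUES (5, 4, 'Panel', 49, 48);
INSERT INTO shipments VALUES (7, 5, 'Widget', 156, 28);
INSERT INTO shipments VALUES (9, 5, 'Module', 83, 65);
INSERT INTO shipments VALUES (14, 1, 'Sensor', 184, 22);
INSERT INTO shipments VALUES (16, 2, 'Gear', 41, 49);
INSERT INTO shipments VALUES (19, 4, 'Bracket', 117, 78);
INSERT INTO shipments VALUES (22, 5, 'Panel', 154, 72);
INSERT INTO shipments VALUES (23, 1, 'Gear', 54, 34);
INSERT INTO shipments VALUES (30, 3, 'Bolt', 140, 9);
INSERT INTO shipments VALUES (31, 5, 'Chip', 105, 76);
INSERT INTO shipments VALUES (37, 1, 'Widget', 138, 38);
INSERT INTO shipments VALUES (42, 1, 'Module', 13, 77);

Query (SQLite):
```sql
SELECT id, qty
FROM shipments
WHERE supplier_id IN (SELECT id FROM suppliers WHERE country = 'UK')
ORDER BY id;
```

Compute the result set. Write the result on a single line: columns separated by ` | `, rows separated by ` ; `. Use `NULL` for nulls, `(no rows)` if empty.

Inner query: suppliers.id where country = 'UK'.
Outer: keep shipments rows whose supplier_id is in that set.
Inner query → {3}

30 | 140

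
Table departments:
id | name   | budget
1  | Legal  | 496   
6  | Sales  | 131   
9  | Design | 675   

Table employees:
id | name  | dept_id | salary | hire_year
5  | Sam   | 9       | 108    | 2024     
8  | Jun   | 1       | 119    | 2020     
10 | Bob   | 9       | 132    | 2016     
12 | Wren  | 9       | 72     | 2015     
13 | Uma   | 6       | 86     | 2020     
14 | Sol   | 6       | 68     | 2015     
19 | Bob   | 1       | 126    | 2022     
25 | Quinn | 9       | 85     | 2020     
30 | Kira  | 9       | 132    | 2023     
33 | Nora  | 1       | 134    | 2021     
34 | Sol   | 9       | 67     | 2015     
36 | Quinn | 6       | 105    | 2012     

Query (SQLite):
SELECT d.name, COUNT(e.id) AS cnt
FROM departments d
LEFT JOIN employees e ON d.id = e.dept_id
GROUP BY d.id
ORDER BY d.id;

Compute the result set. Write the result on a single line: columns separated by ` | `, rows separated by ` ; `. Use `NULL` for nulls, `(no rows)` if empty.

LEFT JOIN keeps every departments row; unmatched ones get NULL for employees columns.
Group by departments.id and compute COUNT(e.id). COUNT(col) of an all-NULL group is 0.
  1: ids {8, 19, 33} → COUNT(e.id)=3
  6: ids {13, 14, 36} → COUNT(e.id)=3
  9: ids {5, 10, 12, 25, 30, 34} → COUNT(e.id)=6

Legal | 3 ; Sales | 3 ; Design | 6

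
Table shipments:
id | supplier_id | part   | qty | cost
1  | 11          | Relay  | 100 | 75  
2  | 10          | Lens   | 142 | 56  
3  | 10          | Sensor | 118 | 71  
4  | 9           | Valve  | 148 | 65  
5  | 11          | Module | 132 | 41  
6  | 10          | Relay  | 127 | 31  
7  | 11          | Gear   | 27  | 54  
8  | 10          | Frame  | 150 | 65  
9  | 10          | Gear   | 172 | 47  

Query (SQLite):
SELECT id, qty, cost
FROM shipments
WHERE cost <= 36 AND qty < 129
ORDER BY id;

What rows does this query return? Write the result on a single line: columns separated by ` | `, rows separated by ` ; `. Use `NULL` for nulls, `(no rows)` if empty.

6 | 127 | 31

cost <= 36: ids {6}
qty < 129: ids {1, 3, 6, 7}
Combine with AND.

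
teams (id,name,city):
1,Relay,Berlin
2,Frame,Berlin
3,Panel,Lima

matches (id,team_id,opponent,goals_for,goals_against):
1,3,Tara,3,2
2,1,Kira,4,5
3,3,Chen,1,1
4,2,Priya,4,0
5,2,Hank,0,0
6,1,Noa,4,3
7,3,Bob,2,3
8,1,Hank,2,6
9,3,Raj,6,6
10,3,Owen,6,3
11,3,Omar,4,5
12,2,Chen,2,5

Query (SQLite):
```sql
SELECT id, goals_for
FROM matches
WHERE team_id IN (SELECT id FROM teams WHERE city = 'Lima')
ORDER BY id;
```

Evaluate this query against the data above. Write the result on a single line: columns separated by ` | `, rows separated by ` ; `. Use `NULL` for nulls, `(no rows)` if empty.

1 | 3 ; 3 | 1 ; 7 | 2 ; 9 | 6 ; 10 | 6 ; 11 | 4

Inner query: teams.id where city = 'Lima'.
Outer: keep matches rows whose team_id is in that set.
Inner query → {3}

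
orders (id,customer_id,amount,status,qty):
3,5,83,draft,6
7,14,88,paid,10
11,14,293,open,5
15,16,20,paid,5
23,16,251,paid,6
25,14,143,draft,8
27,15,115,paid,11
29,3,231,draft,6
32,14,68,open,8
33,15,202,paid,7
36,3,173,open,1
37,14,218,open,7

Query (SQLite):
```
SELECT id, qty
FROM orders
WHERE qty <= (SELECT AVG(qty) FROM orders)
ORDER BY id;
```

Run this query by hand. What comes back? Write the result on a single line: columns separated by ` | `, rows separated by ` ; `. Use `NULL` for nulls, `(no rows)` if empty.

Scalar subquery: AVG(qty) over all orders rows = 6.666667 (≈; comparison uses full precision).
Keep rows where qty <= that value.

3 | 6 ; 11 | 5 ; 15 | 5 ; 23 | 6 ; 29 | 6 ; 36 | 1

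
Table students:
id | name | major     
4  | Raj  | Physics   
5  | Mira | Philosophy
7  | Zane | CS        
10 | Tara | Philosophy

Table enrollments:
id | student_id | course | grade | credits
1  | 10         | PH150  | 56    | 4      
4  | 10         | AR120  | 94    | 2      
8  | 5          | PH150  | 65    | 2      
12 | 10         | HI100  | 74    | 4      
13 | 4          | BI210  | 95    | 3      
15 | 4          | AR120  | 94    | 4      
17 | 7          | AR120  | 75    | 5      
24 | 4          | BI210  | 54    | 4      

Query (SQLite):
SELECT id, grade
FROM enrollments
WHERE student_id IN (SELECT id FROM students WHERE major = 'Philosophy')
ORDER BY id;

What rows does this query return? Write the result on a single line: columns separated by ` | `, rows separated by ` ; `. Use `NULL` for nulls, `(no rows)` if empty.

Inner query: students.id where major = 'Philosophy'.
Outer: keep enrollments rows whose student_id is in that set.
Inner query → {5, 10}

1 | 56 ; 4 | 94 ; 8 | 65 ; 12 | 74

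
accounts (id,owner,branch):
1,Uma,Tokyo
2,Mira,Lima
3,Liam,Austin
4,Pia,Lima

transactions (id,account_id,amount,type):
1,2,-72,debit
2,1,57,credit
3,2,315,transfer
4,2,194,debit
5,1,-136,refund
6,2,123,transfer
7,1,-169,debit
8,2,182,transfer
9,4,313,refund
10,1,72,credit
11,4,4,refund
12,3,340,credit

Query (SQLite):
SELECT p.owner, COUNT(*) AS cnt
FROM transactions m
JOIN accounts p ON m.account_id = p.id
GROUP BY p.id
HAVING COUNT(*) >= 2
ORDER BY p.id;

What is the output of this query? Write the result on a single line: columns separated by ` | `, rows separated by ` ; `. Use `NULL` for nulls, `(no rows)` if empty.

Join each transactions row to its accounts via account_id.
Group joined rows by accounts.id; compute COUNT(*) per group.
HAVING: keep groups with count ≥ 2.
  1: ids {2, 5, 7, 10} → COUNT(*)=4
  2: ids {1, 3, 4, 6, 8} → COUNT(*)=5
  3: ids {12} → COUNT(*)=1
  4: ids {9, 11} → COUNT(*)=2

Uma | 4 ; Mira | 5 ; Pia | 2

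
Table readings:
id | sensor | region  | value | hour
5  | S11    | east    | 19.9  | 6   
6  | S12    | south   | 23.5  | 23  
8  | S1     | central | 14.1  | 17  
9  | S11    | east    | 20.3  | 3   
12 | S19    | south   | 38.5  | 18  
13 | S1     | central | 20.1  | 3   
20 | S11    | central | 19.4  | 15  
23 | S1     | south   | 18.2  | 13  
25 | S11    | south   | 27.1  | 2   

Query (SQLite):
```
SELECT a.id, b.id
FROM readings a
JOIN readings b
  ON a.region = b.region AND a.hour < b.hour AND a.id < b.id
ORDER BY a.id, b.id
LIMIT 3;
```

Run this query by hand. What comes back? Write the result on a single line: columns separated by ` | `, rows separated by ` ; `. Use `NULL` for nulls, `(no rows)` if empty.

13 | 20

Pairs (a,b) with same region, a.hour < b.hour, a.id < b.id.
region groups: central:{8,13,20} east:{5,9} south:{6,12,23,25}
Ordered by (a.id, b.id); first 3.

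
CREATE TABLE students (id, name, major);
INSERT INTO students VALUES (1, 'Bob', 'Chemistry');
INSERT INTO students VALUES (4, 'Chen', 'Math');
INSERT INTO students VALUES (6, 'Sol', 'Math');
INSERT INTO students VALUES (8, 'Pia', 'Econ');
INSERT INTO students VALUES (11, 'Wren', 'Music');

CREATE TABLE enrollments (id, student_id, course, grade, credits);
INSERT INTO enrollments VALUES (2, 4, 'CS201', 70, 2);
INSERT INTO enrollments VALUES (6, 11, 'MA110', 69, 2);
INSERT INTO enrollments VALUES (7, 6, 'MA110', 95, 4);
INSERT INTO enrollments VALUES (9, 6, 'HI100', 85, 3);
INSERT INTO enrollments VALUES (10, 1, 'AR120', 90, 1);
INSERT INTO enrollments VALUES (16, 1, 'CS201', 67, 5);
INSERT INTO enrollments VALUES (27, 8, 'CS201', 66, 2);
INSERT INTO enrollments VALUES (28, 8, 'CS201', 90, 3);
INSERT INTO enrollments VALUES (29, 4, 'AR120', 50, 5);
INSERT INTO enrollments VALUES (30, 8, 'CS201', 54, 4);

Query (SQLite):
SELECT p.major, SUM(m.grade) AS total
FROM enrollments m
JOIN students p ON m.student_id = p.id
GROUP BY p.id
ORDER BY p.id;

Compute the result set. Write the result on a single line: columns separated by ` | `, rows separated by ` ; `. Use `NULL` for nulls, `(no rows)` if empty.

Chemistry | 157 ; Math | 120 ; Math | 180 ; Econ | 210 ; Music | 69

Join each enrollments row to its students via student_id.
Group joined rows by students.id; compute SUM(m.grade) per group.
  1: ids {10, 16} → SUM(m.grade)=157
  4: ids {2, 29} → SUM(m.grade)=120
  6: ids {7, 9} → SUM(m.grade)=180
  8: ids {27, 28, 30} → SUM(m.grade)=210
  11: ids {6} → SUM(m.grade)=69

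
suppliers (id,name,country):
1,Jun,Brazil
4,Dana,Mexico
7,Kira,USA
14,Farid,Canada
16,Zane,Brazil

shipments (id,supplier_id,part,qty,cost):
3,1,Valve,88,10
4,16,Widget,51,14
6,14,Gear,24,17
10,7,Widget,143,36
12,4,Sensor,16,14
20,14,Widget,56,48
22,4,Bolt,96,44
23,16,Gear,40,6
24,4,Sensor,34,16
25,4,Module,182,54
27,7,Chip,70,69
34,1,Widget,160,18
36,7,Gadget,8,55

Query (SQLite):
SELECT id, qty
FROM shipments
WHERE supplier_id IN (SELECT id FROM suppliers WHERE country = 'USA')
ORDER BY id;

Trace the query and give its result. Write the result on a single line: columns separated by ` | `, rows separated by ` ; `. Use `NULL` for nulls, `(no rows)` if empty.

Inner query: suppliers.id where country = 'USA'.
Outer: keep shipments rows whose supplier_id is in that set.
Inner query → {7}

10 | 143 ; 27 | 70 ; 36 | 8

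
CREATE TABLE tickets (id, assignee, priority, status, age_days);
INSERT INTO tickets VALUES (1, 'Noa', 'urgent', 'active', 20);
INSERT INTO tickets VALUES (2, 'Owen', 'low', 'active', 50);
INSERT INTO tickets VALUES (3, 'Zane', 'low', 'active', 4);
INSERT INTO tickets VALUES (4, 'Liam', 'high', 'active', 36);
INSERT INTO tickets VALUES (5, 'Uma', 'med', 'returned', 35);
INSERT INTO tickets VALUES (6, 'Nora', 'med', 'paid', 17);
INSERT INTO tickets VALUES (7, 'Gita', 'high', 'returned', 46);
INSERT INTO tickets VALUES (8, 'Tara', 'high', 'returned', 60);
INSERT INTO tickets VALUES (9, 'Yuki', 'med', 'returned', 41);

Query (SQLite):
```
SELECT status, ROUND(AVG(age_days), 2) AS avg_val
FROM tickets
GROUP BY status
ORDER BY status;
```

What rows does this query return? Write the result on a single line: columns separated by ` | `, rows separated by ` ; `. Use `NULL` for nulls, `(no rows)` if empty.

Partition tickets by status; compute ROUND(AVG(age_days), 2) within each group.
  active: ids {1, 2, 3, 4} → ROUND(AVG(age_days), 2)=27.5
  paid: ids {6} → ROUND(AVG(age_days), 2)=17
  returned: ids {5, 7, 8, 9} → ROUND(AVG(age_days), 2)=45.5

active | 27.5 ; paid | 17 ; returned | 45.5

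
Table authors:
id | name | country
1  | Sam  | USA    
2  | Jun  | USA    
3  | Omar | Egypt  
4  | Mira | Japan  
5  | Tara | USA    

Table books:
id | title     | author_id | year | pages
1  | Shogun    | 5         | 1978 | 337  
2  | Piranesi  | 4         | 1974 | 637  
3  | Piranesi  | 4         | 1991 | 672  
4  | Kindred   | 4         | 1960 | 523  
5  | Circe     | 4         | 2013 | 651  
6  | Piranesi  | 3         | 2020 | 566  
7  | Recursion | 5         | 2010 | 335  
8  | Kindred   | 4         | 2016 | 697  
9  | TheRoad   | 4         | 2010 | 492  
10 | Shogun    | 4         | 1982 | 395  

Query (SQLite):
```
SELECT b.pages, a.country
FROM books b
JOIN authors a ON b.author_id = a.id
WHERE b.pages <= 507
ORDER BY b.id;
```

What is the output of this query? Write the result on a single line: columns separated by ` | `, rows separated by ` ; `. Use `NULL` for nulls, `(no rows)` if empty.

Each books row matches the authors row where author_id = authors.id.
Then keep rows with b.pages <= 507.

337 | USA ; 335 | USA ; 492 | Japan ; 395 | Japan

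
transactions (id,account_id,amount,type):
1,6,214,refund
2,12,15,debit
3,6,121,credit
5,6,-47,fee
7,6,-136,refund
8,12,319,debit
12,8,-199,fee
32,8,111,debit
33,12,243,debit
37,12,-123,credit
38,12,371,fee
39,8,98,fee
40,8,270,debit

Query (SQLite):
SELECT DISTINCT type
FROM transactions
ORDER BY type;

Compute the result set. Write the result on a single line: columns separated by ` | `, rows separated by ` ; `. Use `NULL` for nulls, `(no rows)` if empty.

credit ; debit ; fee ; refund

Collect distinct type values from transactions.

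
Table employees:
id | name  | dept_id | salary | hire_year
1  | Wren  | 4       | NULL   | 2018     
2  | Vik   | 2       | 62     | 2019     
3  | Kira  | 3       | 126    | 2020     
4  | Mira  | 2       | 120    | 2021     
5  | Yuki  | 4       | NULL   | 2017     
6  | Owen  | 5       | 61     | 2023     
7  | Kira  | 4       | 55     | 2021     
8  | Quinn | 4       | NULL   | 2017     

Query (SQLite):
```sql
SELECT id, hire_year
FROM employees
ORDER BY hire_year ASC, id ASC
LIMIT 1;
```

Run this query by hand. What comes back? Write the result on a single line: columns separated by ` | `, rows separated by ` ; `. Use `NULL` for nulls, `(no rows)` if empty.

5 | 2017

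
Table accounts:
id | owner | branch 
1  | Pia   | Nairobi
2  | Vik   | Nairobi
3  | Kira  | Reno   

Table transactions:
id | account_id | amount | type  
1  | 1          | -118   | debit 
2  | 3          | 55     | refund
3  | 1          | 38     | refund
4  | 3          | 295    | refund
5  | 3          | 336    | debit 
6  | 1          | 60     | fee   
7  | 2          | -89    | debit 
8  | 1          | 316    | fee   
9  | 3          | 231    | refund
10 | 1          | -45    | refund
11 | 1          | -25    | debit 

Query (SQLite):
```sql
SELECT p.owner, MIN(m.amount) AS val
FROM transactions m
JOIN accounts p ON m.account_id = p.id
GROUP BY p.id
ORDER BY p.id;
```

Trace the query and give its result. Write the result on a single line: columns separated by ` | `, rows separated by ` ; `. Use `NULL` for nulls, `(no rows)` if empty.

Pia | -118 ; Vik | -89 ; Kira | 55

Join each transactions row to its accounts via account_id.
Group joined rows by accounts.id; compute MIN(m.amount) per group.
  1: ids {1, 3, 6, 8, 10, 11} → MIN(m.amount)=-118
  2: ids {7} → MIN(m.amount)=-89
  3: ids {2, 4, 5, 9} → MIN(m.amount)=55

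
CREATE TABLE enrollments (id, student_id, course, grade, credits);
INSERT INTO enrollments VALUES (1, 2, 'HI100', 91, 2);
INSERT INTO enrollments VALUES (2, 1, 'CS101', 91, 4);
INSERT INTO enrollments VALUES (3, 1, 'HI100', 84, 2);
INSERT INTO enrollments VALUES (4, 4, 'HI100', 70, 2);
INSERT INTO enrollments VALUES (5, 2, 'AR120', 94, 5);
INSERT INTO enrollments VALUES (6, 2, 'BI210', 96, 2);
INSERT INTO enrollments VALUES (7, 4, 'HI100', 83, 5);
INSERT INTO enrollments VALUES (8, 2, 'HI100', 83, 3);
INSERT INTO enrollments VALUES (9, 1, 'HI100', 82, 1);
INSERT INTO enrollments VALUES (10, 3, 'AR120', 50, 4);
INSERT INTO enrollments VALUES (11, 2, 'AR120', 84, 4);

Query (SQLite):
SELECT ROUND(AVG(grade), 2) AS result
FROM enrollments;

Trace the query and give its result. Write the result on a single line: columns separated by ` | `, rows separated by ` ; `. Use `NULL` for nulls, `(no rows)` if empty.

82.55

All grade values: [91, 91, 84, 70, 94, 96, 83, 83, 82, 50, 84].
AVG = 908 / 11 (rounded to 2 dp).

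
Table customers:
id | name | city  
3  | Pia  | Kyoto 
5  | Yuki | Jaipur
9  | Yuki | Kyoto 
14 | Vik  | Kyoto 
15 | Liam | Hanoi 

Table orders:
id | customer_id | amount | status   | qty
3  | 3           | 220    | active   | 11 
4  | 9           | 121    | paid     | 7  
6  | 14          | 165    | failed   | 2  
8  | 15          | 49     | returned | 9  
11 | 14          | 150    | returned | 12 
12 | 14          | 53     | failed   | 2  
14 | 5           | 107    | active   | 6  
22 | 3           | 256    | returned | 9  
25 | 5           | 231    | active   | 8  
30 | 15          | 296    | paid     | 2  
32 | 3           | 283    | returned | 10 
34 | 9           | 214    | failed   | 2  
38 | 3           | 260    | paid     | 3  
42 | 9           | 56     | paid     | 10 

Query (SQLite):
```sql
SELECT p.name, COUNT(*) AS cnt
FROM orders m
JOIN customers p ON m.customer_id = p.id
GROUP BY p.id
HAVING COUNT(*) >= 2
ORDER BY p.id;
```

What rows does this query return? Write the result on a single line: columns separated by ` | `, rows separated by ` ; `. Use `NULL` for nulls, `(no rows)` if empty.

Join each orders row to its customers via customer_id.
Group joined rows by customers.id; compute COUNT(*) per group.
HAVING: keep groups with count ≥ 2.
  3: ids {3, 22, 32, 38} → COUNT(*)=4
  5: ids {14, 25} → COUNT(*)=2
  9: ids {4, 34, 42} → COUNT(*)=3
  14: ids {6, 11, 12} → COUNT(*)=3
  15: ids {8, 30} → COUNT(*)=2

Pia | 4 ; Yuki | 2 ; Yuki | 3 ; Vik | 3 ; Liam | 2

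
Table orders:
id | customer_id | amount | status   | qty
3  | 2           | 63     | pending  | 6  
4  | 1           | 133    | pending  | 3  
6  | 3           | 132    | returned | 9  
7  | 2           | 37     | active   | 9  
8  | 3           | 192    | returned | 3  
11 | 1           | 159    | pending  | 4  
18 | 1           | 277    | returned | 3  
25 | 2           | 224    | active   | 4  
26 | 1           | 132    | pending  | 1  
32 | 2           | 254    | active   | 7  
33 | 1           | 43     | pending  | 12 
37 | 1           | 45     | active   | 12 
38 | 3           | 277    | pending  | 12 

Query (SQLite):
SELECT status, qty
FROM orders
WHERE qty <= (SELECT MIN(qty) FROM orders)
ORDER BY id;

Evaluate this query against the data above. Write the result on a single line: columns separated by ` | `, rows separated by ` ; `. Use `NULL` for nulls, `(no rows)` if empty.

pending | 1

Scalar subquery: MIN(qty) over all orders rows = 1.
Keep rows where qty <= that value.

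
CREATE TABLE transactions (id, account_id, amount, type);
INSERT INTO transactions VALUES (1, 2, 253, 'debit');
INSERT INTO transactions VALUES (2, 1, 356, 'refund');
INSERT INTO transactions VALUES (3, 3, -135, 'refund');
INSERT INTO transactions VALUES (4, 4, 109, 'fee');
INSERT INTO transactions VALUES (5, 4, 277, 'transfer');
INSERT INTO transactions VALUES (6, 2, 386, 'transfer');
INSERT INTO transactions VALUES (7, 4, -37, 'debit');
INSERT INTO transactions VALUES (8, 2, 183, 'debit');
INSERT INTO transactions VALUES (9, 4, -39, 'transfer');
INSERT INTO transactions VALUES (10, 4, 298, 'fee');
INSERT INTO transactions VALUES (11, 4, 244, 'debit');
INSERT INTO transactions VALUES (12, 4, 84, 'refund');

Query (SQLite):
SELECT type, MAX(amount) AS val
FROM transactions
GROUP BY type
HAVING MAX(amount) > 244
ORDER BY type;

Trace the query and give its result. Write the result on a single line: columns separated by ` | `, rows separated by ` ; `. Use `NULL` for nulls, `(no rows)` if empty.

Partition transactions by type; compute MAX(amount) within each group.
HAVING: keep groups where MAX(amount) > 244.
  debit: ids {1, 7, 8, 11} → MAX(amount)=253
  fee: ids {4, 10} → MAX(amount)=298
  refund: ids {2, 3, 12} → MAX(amount)=356
  transfer: ids {5, 6, 9} → MAX(amount)=386

debit | 253 ; fee | 298 ; refund | 356 ; transfer | 386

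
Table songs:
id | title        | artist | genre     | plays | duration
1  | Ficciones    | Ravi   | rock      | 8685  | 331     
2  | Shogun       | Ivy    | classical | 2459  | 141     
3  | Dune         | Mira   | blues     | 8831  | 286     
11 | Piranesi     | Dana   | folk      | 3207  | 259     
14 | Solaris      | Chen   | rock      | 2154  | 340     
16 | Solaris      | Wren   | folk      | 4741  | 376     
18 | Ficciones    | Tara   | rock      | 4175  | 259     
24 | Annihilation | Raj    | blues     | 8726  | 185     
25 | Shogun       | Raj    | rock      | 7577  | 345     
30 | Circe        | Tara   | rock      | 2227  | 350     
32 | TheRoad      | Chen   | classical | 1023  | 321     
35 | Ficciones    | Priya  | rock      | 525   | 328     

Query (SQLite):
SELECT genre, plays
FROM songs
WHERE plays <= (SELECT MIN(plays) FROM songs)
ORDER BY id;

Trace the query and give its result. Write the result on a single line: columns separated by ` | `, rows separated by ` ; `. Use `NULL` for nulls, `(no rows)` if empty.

Scalar subquery: MIN(plays) over all songs rows = 525.
Keep rows where plays <= that value.

rock | 525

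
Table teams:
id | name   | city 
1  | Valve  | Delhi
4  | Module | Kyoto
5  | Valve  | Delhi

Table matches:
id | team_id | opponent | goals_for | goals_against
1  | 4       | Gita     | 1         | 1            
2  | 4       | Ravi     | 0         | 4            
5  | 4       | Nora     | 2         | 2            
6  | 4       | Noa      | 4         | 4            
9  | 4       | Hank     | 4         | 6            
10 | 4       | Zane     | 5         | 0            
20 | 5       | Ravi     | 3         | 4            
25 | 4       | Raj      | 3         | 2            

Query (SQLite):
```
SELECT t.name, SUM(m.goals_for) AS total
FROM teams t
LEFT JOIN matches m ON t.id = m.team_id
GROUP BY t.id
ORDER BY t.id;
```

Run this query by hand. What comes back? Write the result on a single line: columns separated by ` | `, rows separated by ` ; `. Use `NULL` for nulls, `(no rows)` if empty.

LEFT JOIN keeps every teams row; unmatched ones get NULL for matches columns.
Group by teams.id and compute SUM(m.goals_for). SUM over an all-NULL group is NULL.
  1: ids {—} → SUM(m.goals_for)=NULL
  4: ids {1, 2, 5, 6, 9, 10, 25} → SUM(m.goals_for)=19
  5: ids {20} → SUM(m.goals_for)=3

Valve | NULL ; Module | 19 ; Valve | 3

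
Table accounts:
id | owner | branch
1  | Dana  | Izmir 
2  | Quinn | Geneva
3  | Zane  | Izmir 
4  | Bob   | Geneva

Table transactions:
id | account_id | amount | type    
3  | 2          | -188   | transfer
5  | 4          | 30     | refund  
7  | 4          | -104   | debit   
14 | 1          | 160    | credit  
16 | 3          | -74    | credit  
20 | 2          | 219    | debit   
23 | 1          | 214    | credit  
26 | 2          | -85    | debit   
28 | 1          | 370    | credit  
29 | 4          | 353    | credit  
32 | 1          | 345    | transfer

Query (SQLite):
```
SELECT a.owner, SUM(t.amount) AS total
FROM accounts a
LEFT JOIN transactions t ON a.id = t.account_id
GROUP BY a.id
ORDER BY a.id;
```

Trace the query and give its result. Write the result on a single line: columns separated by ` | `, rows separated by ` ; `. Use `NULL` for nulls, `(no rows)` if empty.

Dana | 1089 ; Quinn | -54 ; Zane | -74 ; Bob | 279

LEFT JOIN keeps every accounts row; unmatched ones get NULL for transactions columns.
Group by accounts.id and compute SUM(t.amount). SUM over an all-NULL group is NULL.
  1: ids {14, 23, 28, 32} → SUM(t.amount)=1089
  2: ids {3, 20, 26} → SUM(t.amount)=-54
  3: ids {16} → SUM(t.amount)=-74
  4: ids {5, 7, 29} → SUM(t.amount)=279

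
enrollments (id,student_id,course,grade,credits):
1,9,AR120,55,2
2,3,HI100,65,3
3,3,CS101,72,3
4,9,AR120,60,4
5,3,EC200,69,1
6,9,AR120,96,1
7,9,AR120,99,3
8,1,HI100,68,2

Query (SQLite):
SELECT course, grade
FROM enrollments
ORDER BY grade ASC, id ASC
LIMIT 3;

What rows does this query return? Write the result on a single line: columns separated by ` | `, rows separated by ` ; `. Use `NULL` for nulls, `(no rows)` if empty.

AR120 | 55 ; AR120 | 60 ; HI100 | 65

Sort by grade asc, tiebreak id asc: (55, id=1), (60, id=4), (65, id=2), (68, id=8), (69, id=5), (72, id=3) …. Take first 3.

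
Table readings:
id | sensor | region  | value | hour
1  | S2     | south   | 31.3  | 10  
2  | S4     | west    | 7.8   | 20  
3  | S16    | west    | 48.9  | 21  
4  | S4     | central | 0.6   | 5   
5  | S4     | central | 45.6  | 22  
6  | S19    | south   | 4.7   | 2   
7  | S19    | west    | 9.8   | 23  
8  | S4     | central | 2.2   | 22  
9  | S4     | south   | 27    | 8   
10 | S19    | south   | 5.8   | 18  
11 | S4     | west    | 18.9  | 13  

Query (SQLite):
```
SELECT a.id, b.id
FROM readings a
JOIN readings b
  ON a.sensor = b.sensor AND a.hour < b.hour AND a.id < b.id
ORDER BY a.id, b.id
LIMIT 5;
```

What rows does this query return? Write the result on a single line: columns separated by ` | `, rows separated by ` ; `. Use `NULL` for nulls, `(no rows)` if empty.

2 | 5 ; 2 | 8 ; 4 | 5 ; 4 | 8 ; 4 | 9

Pairs (a,b) with same sensor, a.hour < b.hour, a.id < b.id.
sensor groups: S16:{3} S19:{6,7,10} S2:{1} S4:{2,4,5,8,9,11}
Ordered by (a.id, b.id); first 5.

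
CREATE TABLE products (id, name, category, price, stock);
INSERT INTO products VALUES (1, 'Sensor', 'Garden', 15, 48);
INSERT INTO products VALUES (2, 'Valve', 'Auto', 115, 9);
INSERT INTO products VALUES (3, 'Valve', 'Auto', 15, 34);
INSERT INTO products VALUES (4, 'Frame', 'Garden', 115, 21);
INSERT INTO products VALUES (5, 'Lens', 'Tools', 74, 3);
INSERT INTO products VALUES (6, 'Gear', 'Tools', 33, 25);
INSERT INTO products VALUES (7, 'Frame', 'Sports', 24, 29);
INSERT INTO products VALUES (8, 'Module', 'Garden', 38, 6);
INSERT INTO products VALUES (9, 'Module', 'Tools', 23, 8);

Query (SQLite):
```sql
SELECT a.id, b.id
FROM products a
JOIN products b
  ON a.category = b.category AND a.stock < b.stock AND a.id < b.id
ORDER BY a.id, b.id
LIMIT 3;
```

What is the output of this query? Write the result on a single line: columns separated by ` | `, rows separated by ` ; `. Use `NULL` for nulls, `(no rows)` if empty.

Pairs (a,b) with same category, a.stock < b.stock, a.id < b.id.
category groups: Auto:{2,3} Garden:{1,4,8} Sports:{7} Tools:{5,6,9}
Ordered by (a.id, b.id); first 3.

2 | 3 ; 5 | 6 ; 5 | 9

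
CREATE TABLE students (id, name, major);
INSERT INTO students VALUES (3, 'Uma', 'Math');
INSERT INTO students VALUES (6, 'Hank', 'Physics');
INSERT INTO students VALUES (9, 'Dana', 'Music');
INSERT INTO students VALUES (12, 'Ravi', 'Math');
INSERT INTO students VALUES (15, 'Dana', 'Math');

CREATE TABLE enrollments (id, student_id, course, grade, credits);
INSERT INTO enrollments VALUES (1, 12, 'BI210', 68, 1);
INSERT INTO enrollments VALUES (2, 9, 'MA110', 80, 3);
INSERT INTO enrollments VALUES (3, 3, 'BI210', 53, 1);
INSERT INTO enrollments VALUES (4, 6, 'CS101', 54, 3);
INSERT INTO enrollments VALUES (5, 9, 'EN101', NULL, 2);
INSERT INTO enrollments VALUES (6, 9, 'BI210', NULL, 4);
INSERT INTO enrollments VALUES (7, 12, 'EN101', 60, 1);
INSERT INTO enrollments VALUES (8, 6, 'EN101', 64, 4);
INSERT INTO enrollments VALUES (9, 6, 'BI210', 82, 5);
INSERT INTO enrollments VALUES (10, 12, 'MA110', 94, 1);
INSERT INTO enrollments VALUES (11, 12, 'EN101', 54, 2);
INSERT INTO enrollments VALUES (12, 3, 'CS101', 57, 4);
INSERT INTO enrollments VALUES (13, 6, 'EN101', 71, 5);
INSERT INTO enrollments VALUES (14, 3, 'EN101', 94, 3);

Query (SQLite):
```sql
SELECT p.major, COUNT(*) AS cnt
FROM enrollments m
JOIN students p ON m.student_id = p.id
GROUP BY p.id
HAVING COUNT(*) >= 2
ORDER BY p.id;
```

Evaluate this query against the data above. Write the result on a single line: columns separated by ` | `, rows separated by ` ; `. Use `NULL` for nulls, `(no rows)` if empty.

Math | 3 ; Physics | 4 ; Music | 3 ; Math | 4

Join each enrollments row to its students via student_id.
Group joined rows by students.id; compute COUNT(*) per group.
HAVING: keep groups with count ≥ 2.
  3: ids {3, 12, 14} → COUNT(*)=3
  6: ids {4, 8, 9, 13} → COUNT(*)=4
  9: ids {2, 5, 6} → COUNT(*)=3
  12: ids {1, 7, 10, 11} → COUNT(*)=4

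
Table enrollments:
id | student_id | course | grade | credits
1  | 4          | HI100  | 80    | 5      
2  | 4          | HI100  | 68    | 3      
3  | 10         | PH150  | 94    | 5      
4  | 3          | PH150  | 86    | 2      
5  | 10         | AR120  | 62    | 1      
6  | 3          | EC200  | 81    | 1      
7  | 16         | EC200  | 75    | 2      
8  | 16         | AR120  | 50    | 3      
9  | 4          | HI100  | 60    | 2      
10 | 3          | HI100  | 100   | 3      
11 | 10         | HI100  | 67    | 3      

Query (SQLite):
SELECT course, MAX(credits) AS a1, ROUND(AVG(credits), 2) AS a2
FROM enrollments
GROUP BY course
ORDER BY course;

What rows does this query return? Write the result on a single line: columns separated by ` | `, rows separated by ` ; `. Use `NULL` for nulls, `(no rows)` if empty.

Group enrollments by course.
Per group compute: MAX(credits), ROUND(AVG(credits), 2).
  AR120: ids {5, 8} → MAX(credits)=3, ROUND(AVG(credits), 2)=2
  EC200: ids {6, 7} → MAX(credits)=2, ROUND(AVG(credits), 2)=1.5
  HI100: ids {1, 2, 9, 10, 11} → MAX(credits)=5, ROUND(AVG(credits), 2)=3.2
  PH150: ids {3, 4} → MAX(credits)=5, ROUND(AVG(credits), 2)=3.5

AR120 | 3 | 2 ; EC200 | 2 | 1.5 ; HI100 | 5 | 3.2 ; PH150 | 5 | 3.5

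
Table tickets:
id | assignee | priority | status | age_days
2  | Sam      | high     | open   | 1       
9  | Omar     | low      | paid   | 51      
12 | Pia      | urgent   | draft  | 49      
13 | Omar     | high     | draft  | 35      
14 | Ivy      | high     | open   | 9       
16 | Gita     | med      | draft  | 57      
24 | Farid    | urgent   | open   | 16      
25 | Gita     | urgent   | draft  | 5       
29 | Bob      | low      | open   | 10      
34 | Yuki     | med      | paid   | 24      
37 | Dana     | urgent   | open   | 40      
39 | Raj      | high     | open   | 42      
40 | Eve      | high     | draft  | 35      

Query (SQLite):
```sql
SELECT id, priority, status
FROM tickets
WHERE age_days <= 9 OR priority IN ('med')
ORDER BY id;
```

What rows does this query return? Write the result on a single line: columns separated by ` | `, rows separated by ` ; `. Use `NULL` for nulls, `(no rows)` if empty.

2 | high | open ; 14 | high | open ; 16 | med | draft ; 25 | urgent | draft ; 34 | med | paid

age_days <= 9: ids {2, 14, 25}
priority IN ('med'): ids {16, 34}
Combine with OR.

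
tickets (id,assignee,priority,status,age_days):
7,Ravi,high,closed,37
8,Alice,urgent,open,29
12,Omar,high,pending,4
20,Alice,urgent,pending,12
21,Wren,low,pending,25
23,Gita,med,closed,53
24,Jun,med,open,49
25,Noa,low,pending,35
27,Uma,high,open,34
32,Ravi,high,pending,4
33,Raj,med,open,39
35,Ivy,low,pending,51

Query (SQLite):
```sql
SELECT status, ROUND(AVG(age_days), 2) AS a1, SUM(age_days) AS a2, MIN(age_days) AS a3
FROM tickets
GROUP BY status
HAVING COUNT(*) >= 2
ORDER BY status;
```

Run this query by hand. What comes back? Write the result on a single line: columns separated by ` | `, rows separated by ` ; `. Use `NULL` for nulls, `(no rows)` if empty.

Group tickets by status.
Per group compute: ROUND(AVG(age_days), 2), SUM(age_days), MIN(age_days).
HAVING: drop groups with fewer than 2 rows.
  closed: ids {7, 23} → ROUND(AVG(age_days), 2)=45, SUM(age_days)=90, MIN(age_days)=37
  open: ids {8, 24, 27, 33} → ROUND(AVG(age_days), 2)=37.75, SUM(age_days)=151, MIN(age_days)=29
  pending: ids {12, 20, 21, 25, 32, 35} → ROUND(AVG(age_days), 2)=21.83, SUM(age_days)=131, MIN(age_days)=4

closed | 45 | 90 | 37 ; open | 37.75 | 151 | 29 ; pending | 21.83 | 131 | 4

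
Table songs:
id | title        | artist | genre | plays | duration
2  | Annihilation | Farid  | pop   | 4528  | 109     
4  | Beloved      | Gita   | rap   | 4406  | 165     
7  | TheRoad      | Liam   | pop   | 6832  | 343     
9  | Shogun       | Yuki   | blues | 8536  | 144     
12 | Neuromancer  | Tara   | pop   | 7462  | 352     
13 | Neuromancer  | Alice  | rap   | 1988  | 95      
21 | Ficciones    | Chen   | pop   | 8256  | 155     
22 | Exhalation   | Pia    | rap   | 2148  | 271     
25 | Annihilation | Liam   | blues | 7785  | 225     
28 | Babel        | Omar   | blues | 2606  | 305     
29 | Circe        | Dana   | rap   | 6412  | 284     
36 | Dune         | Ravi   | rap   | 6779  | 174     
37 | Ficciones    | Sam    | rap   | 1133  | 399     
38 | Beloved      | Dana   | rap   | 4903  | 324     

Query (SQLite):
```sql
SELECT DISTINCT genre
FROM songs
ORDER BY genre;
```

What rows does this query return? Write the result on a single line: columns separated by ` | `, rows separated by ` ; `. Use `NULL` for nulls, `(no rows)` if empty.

blues ; pop ; rap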